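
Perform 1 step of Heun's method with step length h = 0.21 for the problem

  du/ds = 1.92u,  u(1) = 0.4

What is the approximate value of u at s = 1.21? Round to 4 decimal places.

0.5938

Heun: k1 = f(s_n, u_n); k2 = f(s_n + h, u_n + h·k1); u_{n+1} = u_n + (h/2)·(k1 + k2).
s=1.000000, u=0.400000:
  k1 = f(1.000000, 0.400000) = 0.768000
  k2 = f(1.210000, 0.561280) = 1.077658
  u ← 0.400000 + (0.21/2)·(0.768000 + 1.077658) = 0.593794
u(1.21) ≈ 0.5938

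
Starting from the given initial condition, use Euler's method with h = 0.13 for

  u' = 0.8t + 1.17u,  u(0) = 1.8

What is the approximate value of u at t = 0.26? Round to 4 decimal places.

2.4027

Euler: u_{n+1} = u_n + h·f(t_n, u_n).
t=0.000000, u=1.800000: f=2.106000 → u ← 1.800000 + 0.13·2.106000 = 2.073780
t=0.130000, u=2.073780: f=2.530323 → u ← 2.073780 + 0.13·2.530323 = 2.402722
u(0.26) ≈ 2.4027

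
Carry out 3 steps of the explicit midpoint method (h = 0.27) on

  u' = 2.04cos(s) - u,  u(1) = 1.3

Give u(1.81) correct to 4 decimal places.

Midpoint: k1 = f(s_n, u_n); k2 = f(s_n + h/2, u_n + (h/2)·k1); u_{n+1} = u_n + h·k2.
s=1.000000, u=1.300000:
  k1 = f(1.000000, 1.300000) = -0.197783
  k2 = f(1.135000, 1.273299) = -0.412149
  u ← 1.300000 + 0.27·(-0.412149) = 1.188720
s=1.270000, u=1.188720:
  k1 = f(1.270000, 1.188720) = -0.584307
  k2 = f(1.405000, 1.109838) = -0.773161
  u ← 1.188720 + 0.27·(-0.773161) = 0.979966
s=1.540000, u=0.979966:
  k1 = f(1.540000, 0.979966) = -0.917152
  k2 = f(1.675000, 0.856151) = -1.068342
  u ← 0.979966 + 0.27·(-1.068342) = 0.691514
u(1.81) ≈ 0.6915

0.6915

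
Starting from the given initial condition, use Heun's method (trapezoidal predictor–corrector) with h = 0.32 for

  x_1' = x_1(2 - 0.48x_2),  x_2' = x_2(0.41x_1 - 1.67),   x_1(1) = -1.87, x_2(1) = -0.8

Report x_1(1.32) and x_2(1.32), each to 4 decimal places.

Heun on (x_1,x_2): k1 = f(s_n, state_n); k2 = f(s_n + h, state_n + h·k1); state_{n+1} = state_n + (h/2)·(k1 + k2).
1.000000: (-1.870000, -0.800000)
  k1 = (-4.458080, 1.949360)
  predictor → (-3.296586, -0.176205)
  k2 = (-6.871991, 0.532420)
  → (-3.682811, -0.402915)
(x_1(1.32), x_2(1.32)) ≈ (-3.6828, -0.4029)

-3.6828, -0.4029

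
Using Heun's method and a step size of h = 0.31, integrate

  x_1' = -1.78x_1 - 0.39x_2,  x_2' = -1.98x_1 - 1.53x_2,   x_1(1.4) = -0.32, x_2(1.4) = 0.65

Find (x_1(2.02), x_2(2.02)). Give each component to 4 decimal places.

-0.1859, 0.4334

Heun on (x_1,x_2): k1 = f(t_n, state_n); k2 = f(t_n + h, state_n + h·k1); state_{n+1} = state_n + (h/2)·(k1 + k2).
1.400000: (-0.320000, 0.650000)
  k1 = (0.316100, -0.360900)
  predictor → (-0.222009, 0.538121)
  k2 = (0.185309, -0.383747)
  → (-0.242282, 0.534580)
1.710000: (-0.242282, 0.534580)
  k1 = (0.222775, -0.338189)
  predictor → (-0.173221, 0.429741)
  k2 = (0.140735, -0.314526)
  → (-0.185938, 0.433409)
(x_1(2.02), x_2(2.02)) ≈ (-0.1859, 0.4334)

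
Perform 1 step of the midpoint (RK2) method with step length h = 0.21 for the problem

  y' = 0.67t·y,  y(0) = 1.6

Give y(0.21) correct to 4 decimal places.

Midpoint: k1 = f(t_n, y_n); k2 = f(t_n + h/2, y_n + (h/2)·k1); y_{n+1} = y_n + h·k2.
t=0.000000, y=1.600000:
  k1 = f(0.000000, 1.600000) = 0.000000
  k2 = f(0.105000, 1.600000) = 0.112560
  y ← 1.600000 + 0.21·0.112560 = 1.623638
y(0.21) ≈ 1.6236

1.6236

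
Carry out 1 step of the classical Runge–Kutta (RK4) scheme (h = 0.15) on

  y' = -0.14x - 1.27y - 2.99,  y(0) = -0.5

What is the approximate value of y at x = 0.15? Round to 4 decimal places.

-0.8231

RK4: k1 = f(x_n, y_n); k2 = f(x_n + h/2, y_n + (h/2)·k1); k3 = f(x_n + h/2, y_n + (h/2)·k2); k4 = f(x_n + h, y_n + h·k3); y_{n+1} = y_n + (h/6)·(k1 + 2k2 + 2k3 + k4).
x=0.000000, y=-0.500000:
  k1 = f(0.000000, -0.500000) = -2.355000
  k2 = f(0.075000, -0.676625) = -2.141186
  k3 = f(0.075000, -0.660589) = -2.161552
  k4 = f(0.150000, -0.824233) = -1.964224
  y ← -0.500000 + (0.15/6)·(k1 + 2k2 + 2k3 + k4) = -0.823118
y(0.15) ≈ -0.8231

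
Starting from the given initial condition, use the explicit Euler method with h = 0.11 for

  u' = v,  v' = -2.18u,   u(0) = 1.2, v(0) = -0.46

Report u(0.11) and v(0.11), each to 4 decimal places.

1.1494, -0.7478

Euler on (u,v): u_{n+1} = u_n + h·u', v_{n+1} = v_n + h·v'.
0.000000: (1.200000, -0.460000); f=(-0.460000, -2.616000) → (1.149400, -0.747760)
(u(0.11), v(0.11)) ≈ (1.1494, -0.7478)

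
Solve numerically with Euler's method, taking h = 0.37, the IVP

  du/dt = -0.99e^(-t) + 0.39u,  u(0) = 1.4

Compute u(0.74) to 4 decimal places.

1.1610

Euler: u_{n+1} = u_n + h·f(t_n, u_n).
t=0.000000, u=1.400000: f=-0.444000 → u ← 1.400000 + 0.37·(-0.444000) = 1.235720
t=0.370000, u=1.235720: f=-0.201896 → u ← 1.235720 + 0.37·(-0.201896) = 1.161018
u(0.74) ≈ 1.1610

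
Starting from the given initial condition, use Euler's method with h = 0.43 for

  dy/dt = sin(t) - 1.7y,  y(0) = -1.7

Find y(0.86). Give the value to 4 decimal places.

Euler: y_{n+1} = y_n + h·f(t_n, y_n).
t=0.000000, y=-1.700000: f=2.890000 → y ← -1.700000 + 0.43·2.890000 = -0.457300
t=0.430000, y=-0.457300: f=1.194281 → y ← -0.457300 + 0.43·1.194281 = 0.056241
y(0.86) ≈ 0.0562

0.0562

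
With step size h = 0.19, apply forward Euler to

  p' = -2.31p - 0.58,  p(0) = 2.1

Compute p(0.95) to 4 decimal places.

-0.1203

Euler: p_{n+1} = p_n + h·f(t_n, p_n).
t=0.000000, p=2.100000: f=-5.431000 → p ← 2.100000 + 0.19·(-5.431000) = 1.068110
t=0.190000, p=1.068110: f=-3.047334 → p ← 1.068110 + 0.19·(-3.047334) = 0.489117
t=0.380000, p=0.489117: f=-1.709859 → p ← 0.489117 + 0.19·(-1.709859) = 0.164243
t=0.570000, p=0.164243: f=-0.959402 → p ← 0.164243 + 0.19·(-0.959402) = -0.018043
t=0.760000, p=-0.018043: f=-0.538320 → p ← -0.018043 + 0.19·(-0.538320) = -0.120324
p(0.95) ≈ -0.1203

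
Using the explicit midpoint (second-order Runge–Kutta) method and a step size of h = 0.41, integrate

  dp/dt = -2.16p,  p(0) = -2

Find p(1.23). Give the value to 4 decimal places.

Midpoint: k1 = f(t_n, p_n); k2 = f(t_n + h/2, p_n + (h/2)·k1); p_{n+1} = p_n + h·k2.
t=0.000000, p=-2.000000:
  k1 = f(0.000000, -2.000000) = 4.320000
  k2 = f(0.205000, -1.114400) = 2.407104
  p ← -2.000000 + 0.41·2.407104 = -1.013087
t=0.410000, p=-1.013087:
  k1 = f(0.410000, -1.013087) = 2.188269
  k2 = f(0.615000, -0.564492) = 1.219303
  p ← -1.013087 + 0.41·1.219303 = -0.513173
t=0.820000, p=-0.513173:
  k1 = f(0.820000, -0.513173) = 1.108454
  k2 = f(1.025000, -0.285940) = 0.617630
  p ← -0.513173 + 0.41·0.617630 = -0.259945
p(1.23) ≈ -0.2599

-0.2599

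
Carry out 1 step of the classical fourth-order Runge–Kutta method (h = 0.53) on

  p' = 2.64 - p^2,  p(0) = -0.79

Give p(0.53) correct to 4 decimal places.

RK4: k1 = f(t_n, p_n); k2 = f(t_n + h/2, p_n + (h/2)·k1); k3 = f(t_n + h/2, p_n + (h/2)·k2); k4 = f(t_n + h, p_n + h·k3); p_{n+1} = p_n + (h/6)·(k1 + 2k2 + 2k3 + k4).
t=0.000000, p=-0.790000:
  k1 = f(0.000000, -0.790000) = 2.015900
  k2 = f(0.265000, -0.255786) = 2.574573
  k3 = f(0.265000, -0.107738) = 2.628393
  k4 = f(0.530000, 0.603048) = 2.276333
  p ← -0.790000 + (0.53/6)·(k1 + 2k2 + 2k3 + k4) = 0.508338
p(0.53) ≈ 0.5083

0.5083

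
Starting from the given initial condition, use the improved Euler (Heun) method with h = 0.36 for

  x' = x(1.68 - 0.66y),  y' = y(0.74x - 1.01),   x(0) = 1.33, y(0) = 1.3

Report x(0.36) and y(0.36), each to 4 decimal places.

1.7843, 1.3555

Heun on (x,y): k1 = f(t_n, state_n); k2 = f(t_n + h, state_n + h·k1); state_{n+1} = state_n + (h/2)·(k1 + k2).
0.000000: (1.330000, 1.300000)
  k1 = (1.093260, -0.033540)
  predictor → (1.723574, 1.287926)
  k2 = (1.430513, 0.341873)
  → (1.784279, 1.355500)
(x(0.36), y(0.36)) ≈ (1.7843, 1.3555)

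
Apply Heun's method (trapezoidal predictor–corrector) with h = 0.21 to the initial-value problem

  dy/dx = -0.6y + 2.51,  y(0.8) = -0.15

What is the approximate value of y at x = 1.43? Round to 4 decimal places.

1.2107

Heun: k1 = f(x_n, y_n); k2 = f(x_n + h, y_n + h·k1); y_{n+1} = y_n + (h/2)·(k1 + k2).
x=0.800000, y=-0.150000:
  k1 = f(0.800000, -0.150000) = 2.600000
  k2 = f(1.010000, 0.396000) = 2.272400
  y ← -0.150000 + (0.21/2)·(2.600000 + 2.272400) = 0.361602
x=1.010000, y=0.361602:
  k1 = f(1.010000, 0.361602) = 2.293039
  k2 = f(1.220000, 0.843140) = 2.004116
  y ← 0.361602 + (0.21/2)·(2.293039 + 2.004116) = 0.812803
x=1.220000, y=0.812803:
  k1 = f(1.220000, 0.812803) = 2.022318
  k2 = f(1.430000, 1.237490) = 1.767506
  y ← 0.812803 + (0.21/2)·(2.022318 + 1.767506) = 1.210735
y(1.43) ≈ 1.2107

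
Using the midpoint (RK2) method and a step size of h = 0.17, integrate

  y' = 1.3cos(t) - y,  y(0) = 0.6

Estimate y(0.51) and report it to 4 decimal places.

0.8535

Midpoint: k1 = f(t_n, y_n); k2 = f(t_n + h/2, y_n + (h/2)·k1); y_{n+1} = y_n + h·k2.
t=0.000000, y=0.600000:
  k1 = f(0.000000, 0.600000) = 0.700000
  k2 = f(0.085000, 0.659500) = 0.635807
  y ← 0.600000 + 0.17·0.635807 = 0.708087
t=0.170000, y=0.708087:
  k1 = f(0.170000, 0.708087) = 0.573173
  k2 = f(0.255000, 0.756807) = 0.501155
  y ← 0.708087 + 0.17·0.501155 = 0.793284
t=0.340000, y=0.793284:
  k1 = f(0.340000, 0.793284) = 0.432298
  k2 = f(0.425000, 0.830029) = 0.354322
  y ← 0.793284 + 0.17·0.354322 = 0.853518
y(0.51) ≈ 0.8535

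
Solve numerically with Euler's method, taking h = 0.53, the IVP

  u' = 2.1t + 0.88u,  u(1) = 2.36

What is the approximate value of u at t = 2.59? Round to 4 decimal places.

14.6249

Euler: u_{n+1} = u_n + h·f(t_n, u_n).
t=1.000000, u=2.360000: f=4.176800 → u ← 2.360000 + 0.53·4.176800 = 4.573704
t=1.530000, u=4.573704: f=7.237860 → u ← 4.573704 + 0.53·7.237860 = 8.409770
t=2.060000, u=8.409770: f=11.726597 → u ← 8.409770 + 0.53·11.726597 = 14.624866
u(2.59) ≈ 14.6249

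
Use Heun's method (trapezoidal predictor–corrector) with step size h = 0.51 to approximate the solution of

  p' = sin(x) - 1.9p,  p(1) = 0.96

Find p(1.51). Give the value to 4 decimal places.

0.7416

Heun: k1 = f(x_n, p_n); k2 = f(x_n + h, p_n + h·k1); p_{n+1} = p_n + (h/2)·(k1 + k2).
x=1.000000, p=0.960000:
  k1 = f(1.000000, 0.960000) = -0.982529
  k2 = f(1.510000, 0.458910) = 0.126223
  p ← 0.960000 + (0.51/2)·(-0.982529 + 0.126223) = 0.741642
p(1.51) ≈ 0.7416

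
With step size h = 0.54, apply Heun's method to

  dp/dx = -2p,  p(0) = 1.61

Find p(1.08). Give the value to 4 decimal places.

Heun: k1 = f(x_n, p_n); k2 = f(x_n + h, p_n + h·k1); p_{n+1} = p_n + (h/2)·(k1 + k2).
x=0.000000, p=1.610000:
  k1 = f(0.000000, 1.610000) = -3.220000
  k2 = f(0.540000, -0.128800) = 0.257600
  p ← 1.610000 + (0.54/2)·(-3.220000 + 0.257600) = 0.810152
x=0.540000, p=0.810152:
  k1 = f(0.540000, 0.810152) = -1.620304
  k2 = f(1.080000, -0.064812) = 0.129624
  p ← 0.810152 + (0.54/2)·(-1.620304 + 0.129624) = 0.407668
p(1.08) ≈ 0.4077

0.4077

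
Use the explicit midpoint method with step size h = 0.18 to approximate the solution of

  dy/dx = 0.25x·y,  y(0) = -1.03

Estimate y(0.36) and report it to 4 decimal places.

Midpoint: k1 = f(x_n, y_n); k2 = f(x_n + h/2, y_n + (h/2)·k1); y_{n+1} = y_n + h·k2.
x=0.000000, y=-1.030000:
  k1 = f(0.000000, -1.030000) = 0.000000
  k2 = f(0.090000, -1.030000) = -0.023175
  y ← -1.030000 + 0.18·(-0.023175) = -1.034172
x=0.180000, y=-1.034172:
  k1 = f(0.180000, -1.034172) = -0.046538
  k2 = f(0.270000, -1.038360) = -0.070089
  y ← -1.034172 + 0.18·(-0.070089) = -1.046788
y(0.36) ≈ -1.0468

-1.0468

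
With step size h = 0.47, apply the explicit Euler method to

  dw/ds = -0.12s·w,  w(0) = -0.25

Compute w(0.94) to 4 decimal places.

-0.2434

Euler: w_{n+1} = w_n + h·f(s_n, w_n).
s=0.000000, w=-0.250000: f=0.000000 → w ← -0.250000 + 0.47·0.000000 = -0.250000
s=0.470000, w=-0.250000: f=0.014100 → w ← -0.250000 + 0.47·0.014100 = -0.243373
w(0.94) ≈ -0.2434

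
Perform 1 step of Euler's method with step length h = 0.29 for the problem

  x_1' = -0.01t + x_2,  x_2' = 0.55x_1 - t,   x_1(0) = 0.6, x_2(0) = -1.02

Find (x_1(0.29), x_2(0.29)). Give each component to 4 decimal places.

Euler on (x_1,x_2): x_1_{n+1} = x_1_n + h·x_1', x_2_{n+1} = x_2_n + h·x_2'.
0.000000: (0.600000, -1.020000); f=(-1.020000, 0.330000) → (0.304200, -0.924300)
(x_1(0.29), x_2(0.29)) ≈ (0.3042, -0.9243)

0.3042, -0.9243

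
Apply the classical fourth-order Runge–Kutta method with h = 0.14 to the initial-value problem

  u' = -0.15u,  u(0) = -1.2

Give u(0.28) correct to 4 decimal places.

RK4: k1 = f(t_n, u_n); k2 = f(t_n + h/2, u_n + (h/2)·k1); k3 = f(t_n + h/2, u_n + (h/2)·k2); k4 = f(t_n + h, u_n + h·k3); u_{n+1} = u_n + (h/6)·(k1 + 2k2 + 2k3 + k4).
t=0.000000, u=-1.200000:
  k1 = f(0.000000, -1.200000) = 0.180000
  k2 = f(0.070000, -1.187400) = 0.178110
  k3 = f(0.070000, -1.187532) = 0.178130
  k4 = f(0.140000, -1.175062) = 0.176259
  u ← -1.200000 + (0.14/6)·(k1 + 2k2 + 2k3 + k4) = -1.175063
t=0.140000, u=-1.175063:
  k1 = f(0.140000, -1.175063) = 0.176259
  k2 = f(0.210000, -1.162725) = 0.174409
  k3 = f(0.210000, -1.162854) = 0.174428
  k4 = f(0.280000, -1.150643) = 0.172596
  u ← -1.175063 + (0.14/6)·(k1 + 2k2 + 2k3 + k4) = -1.150644
u(0.28) ≈ -1.1506

-1.1506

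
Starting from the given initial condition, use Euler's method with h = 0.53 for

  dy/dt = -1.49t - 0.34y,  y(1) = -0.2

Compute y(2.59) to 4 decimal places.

-3.2582

Euler: y_{n+1} = y_n + h·f(t_n, y_n).
t=1.000000, y=-0.200000: f=-1.422000 → y ← -0.200000 + 0.53·(-1.422000) = -0.953660
t=1.530000, y=-0.953660: f=-1.955456 → y ← -0.953660 + 0.53·(-1.955456) = -1.990051
t=2.060000, y=-1.990051: f=-2.392783 → y ← -1.990051 + 0.53·(-2.392783) = -3.258226
y(2.59) ≈ -3.2582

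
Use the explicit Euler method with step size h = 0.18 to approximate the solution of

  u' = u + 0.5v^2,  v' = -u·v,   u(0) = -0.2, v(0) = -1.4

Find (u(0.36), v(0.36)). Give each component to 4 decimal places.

0.1190, -1.4660

Euler on (u,v): u_{n+1} = u_n + h·u', v_{n+1} = v_n + h·v'.
0.000000: (-0.200000, -1.400000); f=(0.780000, -0.280000) → (-0.059600, -1.450400)
0.180000: (-0.059600, -1.450400); f=(0.992230, -0.086444) → (0.119001, -1.465960)
(u(0.36), v(0.36)) ≈ (0.1190, -1.4660)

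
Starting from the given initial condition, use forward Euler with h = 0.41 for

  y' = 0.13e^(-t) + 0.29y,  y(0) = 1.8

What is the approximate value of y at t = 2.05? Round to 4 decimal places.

3.3469

Euler: y_{n+1} = y_n + h·f(t_n, y_n).
t=0.000000, y=1.800000: f=0.652000 → y ← 1.800000 + 0.41·0.652000 = 2.067320
t=0.410000, y=2.067320: f=0.685797 → y ← 2.067320 + 0.41·0.685797 = 2.348497
t=0.820000, y=2.348497: f=0.738320 → y ← 2.348497 + 0.41·0.738320 = 2.651208
t=1.230000, y=2.651208: f=0.806848 → y ← 2.651208 + 0.41·0.806848 = 2.982016
t=1.640000, y=2.982016: f=0.890002 → y ← 2.982016 + 0.41·0.890002 = 3.346917
y(2.05) ≈ 3.3469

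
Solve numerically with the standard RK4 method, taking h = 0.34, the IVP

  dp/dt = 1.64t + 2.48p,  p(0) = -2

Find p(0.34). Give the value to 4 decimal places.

RK4: k1 = f(t_n, p_n); k2 = f(t_n + h/2, p_n + (h/2)·k1); k3 = f(t_n + h/2, p_n + (h/2)·k2); k4 = f(t_n + h, p_n + h·k3); p_{n+1} = p_n + (h/6)·(k1 + 2k2 + 2k3 + k4).
t=0.000000, p=-2.000000:
  k1 = f(0.000000, -2.000000) = -4.960000
  k2 = f(0.170000, -2.843200) = -6.772336
  k3 = f(0.170000, -3.151297) = -7.536417
  k4 = f(0.340000, -4.562382) = -10.757107
  p ← -2.000000 + (0.34/6)·(k1 + 2k2 + 2k3 + k4) = -4.512295
p(0.34) ≈ -4.5123

-4.5123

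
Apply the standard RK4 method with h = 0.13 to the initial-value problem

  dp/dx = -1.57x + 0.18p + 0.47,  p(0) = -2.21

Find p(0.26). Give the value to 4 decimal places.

-2.2447

RK4: k1 = f(x_n, p_n); k2 = f(x_n + h/2, p_n + (h/2)·k1); k3 = f(x_n + h/2, p_n + (h/2)·k2); k4 = f(x_n + h, p_n + h·k3); p_{n+1} = p_n + (h/6)·(k1 + 2k2 + 2k3 + k4).
x=0.000000, p=-2.210000:
  k1 = f(0.000000, -2.210000) = 0.072200
  k2 = f(0.065000, -2.205307) = -0.029005
  k3 = f(0.065000, -2.211885) = -0.030189
  k4 = f(0.130000, -2.213925) = -0.132606
  p ← -2.210000 + (0.13/6)·(k1 + 2k2 + 2k3 + k4) = -2.213874
x=0.130000, p=-2.213874:
  k1 = f(0.130000, -2.213874) = -0.132597
  k2 = f(0.195000, -2.222493) = -0.236199
  k3 = f(0.195000, -2.229227) = -0.237411
  k4 = f(0.260000, -2.244737) = -0.342253
  p ← -2.213874 + (0.13/6)·(k1 + 2k2 + 2k3 + k4) = -2.244685
p(0.26) ≈ -2.2447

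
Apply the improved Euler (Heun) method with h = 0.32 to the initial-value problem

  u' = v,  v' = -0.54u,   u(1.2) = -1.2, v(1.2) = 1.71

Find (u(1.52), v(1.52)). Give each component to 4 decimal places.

Heun on (u,v): k1 = f(x_n, state_n); k2 = f(x_n + h, state_n + h·k1); state_{n+1} = state_n + (h/2)·(k1 + k2).
1.200000: (-1.200000, 1.710000)
  k1 = (1.710000, 0.648000)
  predictor → (-0.652800, 1.917360)
  k2 = (1.917360, 0.352512)
  → (-0.619622, 1.870082)
(u(1.52), v(1.52)) ≈ (-0.6196, 1.8701)

-0.6196, 1.8701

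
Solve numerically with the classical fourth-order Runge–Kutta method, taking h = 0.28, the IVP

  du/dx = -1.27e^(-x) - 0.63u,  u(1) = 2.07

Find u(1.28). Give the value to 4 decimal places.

1.6311

RK4: k1 = f(x_n, u_n); k2 = f(x_n + h/2, u_n + (h/2)·k1); k3 = f(x_n + h/2, u_n + (h/2)·k2); k4 = f(x_n + h, u_n + h·k3); u_{n+1} = u_n + (h/6)·(k1 + 2k2 + 2k3 + k4).
x=1.000000, u=2.070000:
  k1 = f(1.000000, 2.070000) = -1.771307
  k2 = f(1.140000, 1.822017) = -1.554041
  k3 = f(1.140000, 1.852434) = -1.573204
  k4 = f(1.280000, 1.629503) = -1.379694
  u ← 2.070000 + (0.28/6)·(k1 + 2k2 + 2k3 + k4) = 1.631077
u(1.28) ≈ 1.6311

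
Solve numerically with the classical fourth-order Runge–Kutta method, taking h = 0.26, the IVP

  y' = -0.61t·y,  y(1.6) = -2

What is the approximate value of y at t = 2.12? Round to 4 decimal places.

RK4: k1 = f(t_n, y_n); k2 = f(t_n + h/2, y_n + (h/2)·k1); k3 = f(t_n + h/2, y_n + (h/2)·k2); k4 = f(t_n + h, y_n + h·k3); y_{n+1} = y_n + (h/6)·(k1 + 2k2 + 2k3 + k4).
t=1.600000, y=-2.000000:
  k1 = f(1.600000, -2.000000) = 1.952000
  k2 = f(1.730000, -1.746240) = 1.842807
  k3 = f(1.730000, -1.760435) = 1.857787
  k4 = f(1.860000, -1.516975) = 1.721160
  y ← -2.000000 + (0.26/6)·(k1 + 2k2 + 2k3 + k4) = -1.520112
t=1.860000, y=-1.520112:
  k1 = f(1.860000, -1.520112) = 1.724719
  k2 = f(1.990000, -1.295898) = 1.573091
  k3 = f(1.990000, -1.315610) = 1.597019
  k4 = f(2.120000, -1.104887) = 1.428839
  y ← -1.520112 + (0.26/6)·(k1 + 2k2 + 2k3 + k4) = -1.108715
y(2.12) ≈ -1.1087

-1.1087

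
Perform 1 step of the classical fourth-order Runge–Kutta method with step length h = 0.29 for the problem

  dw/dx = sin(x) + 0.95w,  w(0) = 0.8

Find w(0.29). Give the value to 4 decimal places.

RK4: k1 = f(x_n, w_n); k2 = f(x_n + h/2, w_n + (h/2)·k1); k3 = f(x_n + h/2, w_n + (h/2)·k2); k4 = f(x_n + h, w_n + h·k3); w_{n+1} = w_n + (h/6)·(k1 + 2k2 + 2k3 + k4).
x=0.000000, w=0.800000:
  k1 = f(0.000000, 0.800000) = 0.760000
  k2 = f(0.145000, 0.910200) = 1.009182
  k3 = f(0.145000, 0.946331) = 1.043507
  k4 = f(0.290000, 1.102617) = 1.333438
  w ← 0.800000 + (0.29/6)·(k1 + 2k2 + 2k3 + k4) = 1.099610
w(0.29) ≈ 1.0996

1.0996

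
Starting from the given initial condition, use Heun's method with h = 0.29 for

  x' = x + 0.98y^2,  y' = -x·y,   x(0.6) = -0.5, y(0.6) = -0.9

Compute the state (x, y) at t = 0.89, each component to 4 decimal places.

Heun on (x,y): k1 = f(t_n, state_n); k2 = f(t_n + h, state_n + h·k1); state_{n+1} = state_n + (h/2)·(k1 + k2).
0.600000: (-0.500000, -0.900000)
  k1 = (0.293800, -0.450000)
  predictor → (-0.414798, -1.030500)
  k2 = (0.625894, -0.427449)
  → (-0.366644, -1.027230)
(x(0.89), y(0.89)) ≈ (-0.3666, -1.0272)

-0.3666, -1.0272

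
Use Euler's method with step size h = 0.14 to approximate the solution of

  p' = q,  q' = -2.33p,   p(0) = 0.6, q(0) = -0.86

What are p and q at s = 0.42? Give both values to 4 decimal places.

Euler on (p,q): p_{n+1} = p_n + h·p', q_{n+1} = q_n + h·q'.
0.000000: (0.600000, -0.860000); f=(-0.860000, -1.398000) → (0.479600, -1.055720)
0.140000: (0.479600, -1.055720); f=(-1.055720, -1.117468) → (0.331799, -1.212166)
0.280000: (0.331799, -1.212166); f=(-1.212166, -0.773092) → (0.162096, -1.320398)
(p(0.42), q(0.42)) ≈ (0.1621, -1.3204)

0.1621, -1.3204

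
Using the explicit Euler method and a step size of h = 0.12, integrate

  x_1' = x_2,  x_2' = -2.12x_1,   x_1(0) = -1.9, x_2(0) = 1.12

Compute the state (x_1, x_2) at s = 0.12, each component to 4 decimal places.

-1.7656, 1.6034

Euler on (x_1,x_2): x_1_{n+1} = x_1_n + h·x_1', x_2_{n+1} = x_2_n + h·x_2'.
0.000000: (-1.900000, 1.120000); f=(1.120000, 4.028000) → (-1.765600, 1.603360)
(x_1(0.12), x_2(0.12)) ≈ (-1.7656, 1.6034)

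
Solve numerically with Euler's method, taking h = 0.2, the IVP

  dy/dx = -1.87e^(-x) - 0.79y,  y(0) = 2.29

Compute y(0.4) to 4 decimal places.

Euler: y_{n+1} = y_n + h·f(x_n, y_n).
x=0.000000, y=2.290000: f=-3.679100 → y ← 2.290000 + 0.2·(-3.679100) = 1.554180
x=0.200000, y=1.554180: f=-2.758829 → y ← 1.554180 + 0.2·(-2.758829) = 1.002414
y(0.4) ≈ 1.0024

1.0024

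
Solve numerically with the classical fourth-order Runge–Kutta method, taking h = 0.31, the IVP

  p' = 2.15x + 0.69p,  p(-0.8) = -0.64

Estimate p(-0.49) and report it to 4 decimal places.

-1.2761

RK4: k1 = f(x_n, p_n); k2 = f(x_n + h/2, p_n + (h/2)·k1); k3 = f(x_n + h/2, p_n + (h/2)·k2); k4 = f(x_n + h, p_n + h·k3); p_{n+1} = p_n + (h/6)·(k1 + 2k2 + 2k3 + k4).
x=-0.800000, p=-0.640000:
  k1 = f(-0.800000, -0.640000) = -2.161600
  k2 = f(-0.645000, -0.975048) = -2.059533
  k3 = f(-0.645000, -0.959228) = -2.048617
  k4 = f(-0.490000, -1.275071) = -1.933299
  p ← -0.640000 + (0.31/6)·(k1 + 2k2 + 2k3 + k4) = -1.276079
p(-0.49) ≈ -1.2761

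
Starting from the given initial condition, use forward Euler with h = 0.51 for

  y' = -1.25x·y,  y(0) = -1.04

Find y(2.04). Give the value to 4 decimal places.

Euler: y_{n+1} = y_n + h·f(x_n, y_n).
x=0.000000, y=-1.040000: f=0.000000 → y ← -1.040000 + 0.51·0.000000 = -1.040000
x=0.510000, y=-1.040000: f=0.663000 → y ← -1.040000 + 0.51·0.663000 = -0.701870
x=1.020000, y=-0.701870: f=0.894884 → y ← -0.701870 + 0.51·0.894884 = -0.245479
x=1.530000, y=-0.245479: f=0.469479 → y ← -0.245479 + 0.51·0.469479 = -0.006045
y(2.04) ≈ -0.0060

-0.0060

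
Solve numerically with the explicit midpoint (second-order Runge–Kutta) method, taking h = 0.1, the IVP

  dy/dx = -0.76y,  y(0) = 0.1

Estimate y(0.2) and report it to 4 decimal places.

0.0859

Midpoint: k1 = f(x_n, y_n); k2 = f(x_n + h/2, y_n + (h/2)·k1); y_{n+1} = y_n + h·k2.
x=0.000000, y=0.100000:
  k1 = f(0.000000, 0.100000) = -0.076000
  k2 = f(0.050000, 0.096200) = -0.073112
  y ← 0.100000 + 0.1·(-0.073112) = 0.092689
x=0.100000, y=0.092689:
  k1 = f(0.100000, 0.092689) = -0.070443
  k2 = f(0.150000, 0.089167) = -0.067767
  y ← 0.092689 + 0.1·(-0.067767) = 0.085912
y(0.2) ≈ 0.0859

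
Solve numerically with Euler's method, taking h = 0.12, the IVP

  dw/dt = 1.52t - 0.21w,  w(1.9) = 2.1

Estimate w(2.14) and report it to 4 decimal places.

Euler: w_{n+1} = w_n + h·f(t_n, w_n).
t=1.900000, w=2.100000: f=2.447000 → w ← 2.100000 + 0.12·2.447000 = 2.393640
t=2.020000, w=2.393640: f=2.567736 → w ← 2.393640 + 0.12·2.567736 = 2.701768
w(2.14) ≈ 2.7018

2.7018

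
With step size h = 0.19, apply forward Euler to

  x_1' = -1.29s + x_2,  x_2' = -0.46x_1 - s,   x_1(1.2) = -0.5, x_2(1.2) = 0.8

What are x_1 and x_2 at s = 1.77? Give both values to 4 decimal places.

Euler on (x_1,x_2): x_1_{n+1} = x_1_n + h·x_1', x_2_{n+1} = x_2_n + h·x_2'.
1.200000: (-0.500000, 0.800000); f=(-0.748000, -0.970000) → (-0.642120, 0.615700)
1.390000: (-0.642120, 0.615700); f=(-1.177400, -1.094625) → (-0.865826, 0.407721)
1.580000: (-0.865826, 0.407721); f=(-1.630479, -1.181720) → (-1.175617, 0.183194)
(x_1(1.77), x_2(1.77)) ≈ (-1.1756, 0.1832)

-1.1756, 0.1832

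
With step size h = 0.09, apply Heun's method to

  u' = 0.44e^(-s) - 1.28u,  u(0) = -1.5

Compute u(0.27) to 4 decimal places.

-0.9755

Heun: k1 = f(s_n, u_n); k2 = f(s_n + h, u_n + h·k1); u_{n+1} = u_n + (h/2)·(k1 + k2).
s=0.000000, u=-1.500000:
  k1 = f(0.000000, -1.500000) = 2.360000
  k2 = f(0.090000, -1.287600) = 2.050258
  u ← -1.500000 + (0.09/2)·(2.360000 + 2.050258) = -1.301538
s=0.090000, u=-1.301538:
  k1 = f(0.090000, -1.301538) = 2.068099
  k2 = f(0.180000, -1.115410) = 1.795243
  u ← -1.301538 + (0.09/2)·(2.068099 + 1.795243) = -1.127688
s=0.180000, u=-1.127688:
  k1 = f(0.180000, -1.127688) = 1.810960
  k2 = f(0.270000, -0.964702) = 1.570705
  u ← -1.127688 + (0.09/2)·(1.810960 + 1.570705) = -0.975513
u(0.27) ≈ -0.9755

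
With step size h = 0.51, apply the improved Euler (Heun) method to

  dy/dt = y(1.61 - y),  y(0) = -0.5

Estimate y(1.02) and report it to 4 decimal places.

-7.8175

Heun: k1 = f(t_n, y_n); k2 = f(t_n + h, y_n + h·k1); y_{n+1} = y_n + (h/2)·(k1 + k2).
t=0.000000, y=-0.500000:
  k1 = f(0.000000, -0.500000) = -1.055000
  k2 = f(0.510000, -1.038050) = -2.748808
  y ← -0.500000 + (0.51/2)·(-1.055000 + (-2.748808)) = -1.469971
t=0.510000, y=-1.469971:
  k1 = f(0.510000, -1.469971) = -4.527469
  k2 = f(1.020000, -3.778980) = -20.364849
  y ← -1.469971 + (0.51/2)·(-4.527469 + (-20.364849)) = -7.817512
y(1.02) ≈ -7.8175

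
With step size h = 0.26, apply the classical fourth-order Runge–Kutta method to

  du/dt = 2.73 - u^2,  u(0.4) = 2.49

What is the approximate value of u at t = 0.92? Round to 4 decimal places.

RK4: k1 = f(t_n, u_n); k2 = f(t_n + h/2, u_n + (h/2)·k1); k3 = f(t_n + h/2, u_n + (h/2)·k2); k4 = f(t_n + h, u_n + h·k3); u_{n+1} = u_n + (h/6)·(k1 + 2k2 + 2k3 + k4).
t=0.400000, u=2.490000:
  k1 = f(0.400000, 2.490000) = -3.470100
  k2 = f(0.530000, 2.038887) = -1.427060
  k3 = f(0.530000, 2.304482) = -2.580638
  k4 = f(0.660000, 1.819034) = -0.578885
  u ← 2.490000 + (0.26/6)·(k1 + 2k2 + 2k3 + k4) = 1.967210
t=0.660000, u=1.967210:
  k1 = f(0.660000, 1.967210) = -1.139916
  k2 = f(0.790000, 1.819021) = -0.578838
  k3 = f(0.790000, 1.891961) = -0.849517
  k4 = f(0.920000, 1.746336) = -0.319688
  u ← 1.967210 + (0.26/6)·(k1 + 2k2 + 2k3 + k4) = 1.780170
u(0.92) ≈ 1.7802

1.7802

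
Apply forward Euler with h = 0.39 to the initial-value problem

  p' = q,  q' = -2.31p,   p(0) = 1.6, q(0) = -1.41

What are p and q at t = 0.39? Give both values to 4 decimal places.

1.0501, -2.8514

Euler on (p,q): p_{n+1} = p_n + h·p', q_{n+1} = q_n + h·q'.
0.000000: (1.600000, -1.410000); f=(-1.410000, -3.696000) → (1.050100, -2.851440)
(p(0.39), q(0.39)) ≈ (1.0501, -2.8514)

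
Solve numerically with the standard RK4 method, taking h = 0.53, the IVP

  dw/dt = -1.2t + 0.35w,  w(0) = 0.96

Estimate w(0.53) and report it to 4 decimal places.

RK4: k1 = f(t_n, w_n); k2 = f(t_n + h/2, w_n + (h/2)·k1); k3 = f(t_n + h/2, w_n + (h/2)·k2); k4 = f(t_n + h, w_n + h·k3); w_{n+1} = w_n + (h/6)·(k1 + 2k2 + 2k3 + k4).
t=0.000000, w=0.960000:
  k1 = f(0.000000, 0.960000) = 0.336000
  k2 = f(0.265000, 1.049040) = 0.049164
  k3 = f(0.265000, 0.973028) = 0.022560
  k4 = f(0.530000, 0.971957) = -0.295815
  w ← 0.960000 + (0.53/6)·(k1 + 2k2 + 2k3 + k4) = 0.976221
w(0.53) ≈ 0.9762

0.9762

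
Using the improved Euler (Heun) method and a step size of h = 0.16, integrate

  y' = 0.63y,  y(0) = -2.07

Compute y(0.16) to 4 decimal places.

Heun: k1 = f(s_n, y_n); k2 = f(s_n + h, y_n + h·k1); y_{n+1} = y_n + (h/2)·(k1 + k2).
s=0.000000, y=-2.070000:
  k1 = f(0.000000, -2.070000) = -1.304100
  k2 = f(0.160000, -2.278656) = -1.435553
  y ← -2.070000 + (0.16/2)·(-1.304100 + (-1.435553)) = -2.289172
y(0.16) ≈ -2.2892

-2.2892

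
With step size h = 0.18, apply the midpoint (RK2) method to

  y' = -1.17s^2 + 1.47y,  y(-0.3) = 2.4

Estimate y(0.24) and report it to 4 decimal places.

Midpoint: k1 = f(s_n, y_n); k2 = f(s_n + h/2, y_n + (h/2)·k1); y_{n+1} = y_n + h·k2.
s=-0.300000, y=2.400000:
  k1 = f(-0.300000, 2.400000) = 3.422700
  k2 = f(-0.210000, 2.708043) = 3.929226
  y ← 2.400000 + 0.18·3.929226 = 3.107261
s=-0.120000, y=3.107261:
  k1 = f(-0.120000, 3.107261) = 4.550825
  k2 = f(-0.030000, 3.516835) = 5.168694
  y ← 3.107261 + 0.18·5.168694 = 4.037626
s=0.060000, y=4.037626:
  k1 = f(0.060000, 4.037626) = 5.931098
  k2 = f(0.150000, 4.571425) = 6.693669
  y ← 4.037626 + 0.18·6.693669 = 5.242486
y(0.24) ≈ 5.2425

5.2425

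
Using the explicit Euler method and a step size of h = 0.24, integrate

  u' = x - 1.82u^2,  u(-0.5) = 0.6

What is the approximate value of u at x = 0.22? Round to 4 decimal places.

0.1899

Euler: u_{n+1} = u_n + h·f(x_n, u_n).
x=-0.500000, u=0.600000: f=-1.155200 → u ← 0.600000 + 0.24·(-1.155200) = 0.322752
x=-0.260000, u=0.322752: f=-0.449587 → u ← 0.322752 + 0.24·(-0.449587) = 0.214851
x=-0.020000, u=0.214851: f=-0.104013 → u ← 0.214851 + 0.24·(-0.104013) = 0.189888
u(0.22) ≈ 0.1899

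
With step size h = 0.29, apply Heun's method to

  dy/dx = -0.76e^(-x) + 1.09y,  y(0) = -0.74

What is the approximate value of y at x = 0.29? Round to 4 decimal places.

Heun: k1 = f(x_n, y_n); k2 = f(x_n + h, y_n + h·k1); y_{n+1} = y_n + (h/2)·(k1 + k2).
x=0.000000, y=-0.740000:
  k1 = f(0.000000, -0.740000) = -1.566600
  k2 = f(0.290000, -1.194314) = -1.870483
  y ← -0.740000 + (0.29/2)·(-1.566600 + (-1.870483)) = -1.238377
y(0.29) ≈ -1.2384

-1.2384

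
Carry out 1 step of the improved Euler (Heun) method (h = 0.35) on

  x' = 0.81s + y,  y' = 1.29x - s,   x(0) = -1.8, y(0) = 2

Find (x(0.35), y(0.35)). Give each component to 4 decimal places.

Heun on (x,y): k1 = f(s_n, state_n); k2 = f(s_n + h, state_n + h·k1); state_{n+1} = state_n + (h/2)·(k1 + k2).
0.000000: (-1.800000, 2.000000)
  k1 = (2.000000, -2.322000)
  predictor → (-1.100000, 1.187300)
  k2 = (1.470800, -1.769000)
  → (-1.192610, 1.284075)
(x(0.35), y(0.35)) ≈ (-1.1926, 1.2841)

-1.1926, 1.2841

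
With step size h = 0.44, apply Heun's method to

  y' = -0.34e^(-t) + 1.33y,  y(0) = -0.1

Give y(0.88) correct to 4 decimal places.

Heun: k1 = f(t_n, y_n); k2 = f(t_n + h, y_n + h·k1); y_{n+1} = y_n + (h/2)·(k1 + k2).
t=0.000000, y=-0.100000:
  k1 = f(0.000000, -0.100000) = -0.473000
  k2 = f(0.440000, -0.308120) = -0.628772
  y ← -0.100000 + (0.44/2)·(-0.473000 + (-0.628772)) = -0.342390
t=0.440000, y=-0.342390:
  k1 = f(0.440000, -0.342390) = -0.674351
  k2 = f(0.880000, -0.639104) = -0.991035
  y ← -0.342390 + (0.44/2)·(-0.674351 + (-0.991035)) = -0.708775
y(0.88) ≈ -0.7088

-0.7088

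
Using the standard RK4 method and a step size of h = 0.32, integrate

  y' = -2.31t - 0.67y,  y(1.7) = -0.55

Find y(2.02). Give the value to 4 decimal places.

-1.6852

RK4: k1 = f(t_n, y_n); k2 = f(t_n + h/2, y_n + (h/2)·k1); k3 = f(t_n + h/2, y_n + (h/2)·k2); k4 = f(t_n + h, y_n + h·k3); y_{n+1} = y_n + (h/6)·(k1 + 2k2 + 2k3 + k4).
t=1.700000, y=-0.550000:
  k1 = f(1.700000, -0.550000) = -3.558500
  k2 = f(1.860000, -1.119360) = -3.546629
  k3 = f(1.860000, -1.117461) = -3.547901
  k4 = f(2.020000, -1.685328) = -3.537030
  y ← -0.550000 + (0.32/6)·(k1 + 2k2 + 2k3 + k4) = -1.685178
y(2.02) ≈ -1.6852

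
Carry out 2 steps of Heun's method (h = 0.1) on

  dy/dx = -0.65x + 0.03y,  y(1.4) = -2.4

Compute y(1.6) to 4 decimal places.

-2.6100

Heun: k1 = f(x_n, y_n); k2 = f(x_n + h, y_n + h·k1); y_{n+1} = y_n + (h/2)·(k1 + k2).
x=1.400000, y=-2.400000:
  k1 = f(1.400000, -2.400000) = -0.982000
  k2 = f(1.500000, -2.498200) = -1.049946
  y ← -2.400000 + (0.1/2)·(-0.982000 + (-1.049946)) = -2.501597
x=1.500000, y=-2.501597:
  k1 = f(1.500000, -2.501597) = -1.050048
  k2 = f(1.600000, -2.606602) = -1.118198
  y ← -2.501597 + (0.1/2)·(-1.050048 + (-1.118198)) = -2.610010
y(1.6) ≈ -2.6100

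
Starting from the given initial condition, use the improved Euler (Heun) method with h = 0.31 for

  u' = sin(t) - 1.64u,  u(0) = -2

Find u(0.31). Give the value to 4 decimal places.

-1.1944

Heun: k1 = f(t_n, u_n); k2 = f(t_n + h, u_n + h·k1); u_{n+1} = u_n + (h/2)·(k1 + k2).
t=0.000000, u=-2.000000:
  k1 = f(0.000000, -2.000000) = 3.280000
  k2 = f(0.310000, -0.983200) = 1.917507
  u ← -2.000000 + (0.31/2)·(3.280000 + 1.917507) = -1.194386
u(0.31) ≈ -1.1944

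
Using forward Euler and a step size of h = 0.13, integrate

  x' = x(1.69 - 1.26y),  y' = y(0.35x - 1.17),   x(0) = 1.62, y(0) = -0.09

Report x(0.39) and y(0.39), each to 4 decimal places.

Euler on (x,y): x_{n+1} = x_n + h·x', y_{n+1} = y_n + h·y'.
0.000000: (1.620000, -0.090000); f=(2.921508, 0.054270) → (1.999796, -0.082945)
0.130000: (1.999796, -0.082945); f=(3.588655, 0.038990) → (2.466321, -0.077876)
0.260000: (2.466321, -0.077876); f=(4.410088, 0.023891) → (3.039633, -0.074770)
(x(0.39), y(0.39)) ≈ (3.0396, -0.0748)

3.0396, -0.0748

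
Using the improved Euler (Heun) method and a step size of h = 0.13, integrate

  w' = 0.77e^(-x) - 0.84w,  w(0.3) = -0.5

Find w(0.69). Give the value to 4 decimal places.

Heun: k1 = f(x_n, w_n); k2 = f(x_n + h, w_n + h·k1); w_{n+1} = w_n + (h/2)·(k1 + k2).
x=0.300000, w=-0.500000:
  k1 = f(0.300000, -0.500000) = 0.990430
  k2 = f(0.430000, -0.371244) = 0.812737
  w ← -0.500000 + (0.13/2)·(0.990430 + 0.812737) = -0.382794
x=0.430000, w=-0.382794:
  k1 = f(0.430000, -0.382794) = 0.822439
  k2 = f(0.560000, -0.275877) = 0.671568
  w ← -0.382794 + (0.13/2)·(0.822439 + 0.671568) = -0.285684
x=0.560000, w=-0.285684:
  k1 = f(0.560000, -0.285684) = 0.679805
  k2 = f(0.690000, -0.197309) = 0.551953
  w ← -0.285684 + (0.13/2)·(0.679805 + 0.551953) = -0.205619
w(0.69) ≈ -0.2056

-0.2056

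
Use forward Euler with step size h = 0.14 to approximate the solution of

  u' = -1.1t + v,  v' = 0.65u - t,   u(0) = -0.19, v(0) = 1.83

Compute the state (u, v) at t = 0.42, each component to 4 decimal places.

Euler on (u,v): u_{n+1} = u_n + h·u', v_{n+1} = v_n + h·v'.
0.000000: (-0.190000, 1.830000); f=(1.830000, -0.123500) → (0.066200, 1.812710)
0.140000: (0.066200, 1.812710); f=(1.658710, -0.096970) → (0.298419, 1.799134)
0.280000: (0.298419, 1.799134); f=(1.491134, -0.086027) → (0.507178, 1.787090)
(u(0.42), v(0.42)) ≈ (0.5072, 1.7871)

0.5072, 1.7871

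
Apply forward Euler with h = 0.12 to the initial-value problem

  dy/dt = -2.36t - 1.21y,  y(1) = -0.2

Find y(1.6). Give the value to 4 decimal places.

-1.4455

Euler: y_{n+1} = y_n + h·f(t_n, y_n).
t=1.000000, y=-0.200000: f=-2.118000 → y ← -0.200000 + 0.12·(-2.118000) = -0.454160
t=1.120000, y=-0.454160: f=-2.093666 → y ← -0.454160 + 0.12·(-2.093666) = -0.705400
t=1.240000, y=-0.705400: f=-2.072866 → y ← -0.705400 + 0.12·(-2.072866) = -0.954144
t=1.360000, y=-0.954144: f=-2.055086 → y ← -0.954144 + 0.12·(-2.055086) = -1.200754
t=1.480000, y=-1.200754: f=-2.039887 → y ← -1.200754 + 0.12·(-2.039887) = -1.445541
y(1.6) ≈ -1.4455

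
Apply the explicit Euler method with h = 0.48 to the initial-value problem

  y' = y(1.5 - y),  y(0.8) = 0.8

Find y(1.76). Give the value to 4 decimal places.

1.2900

Euler: y_{n+1} = y_n + h·f(s_n, y_n).
s=0.800000, y=0.800000: f=0.560000 → y ← 0.800000 + 0.48·0.560000 = 1.068800
s=1.280000, y=1.068800: f=0.460867 → y ← 1.068800 + 0.48·0.460867 = 1.290016
y(1.76) ≈ 1.2900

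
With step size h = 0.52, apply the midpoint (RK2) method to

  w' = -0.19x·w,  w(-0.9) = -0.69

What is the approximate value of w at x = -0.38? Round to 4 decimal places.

-0.7356

Midpoint: k1 = f(x_n, w_n); k2 = f(x_n + h/2, w_n + (h/2)·k1); w_{n+1} = w_n + h·k2.
x=-0.900000, w=-0.690000:
  k1 = f(-0.900000, -0.690000) = -0.117990
  k2 = f(-0.640000, -0.720677) = -0.087634
  w ← -0.690000 + 0.52·(-0.087634) = -0.735570
w(-0.38) ≈ -0.7356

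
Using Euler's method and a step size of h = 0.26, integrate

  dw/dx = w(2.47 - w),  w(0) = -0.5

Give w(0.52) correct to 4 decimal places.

-1.6593

Euler: w_{n+1} = w_n + h·f(x_n, w_n).
x=0.000000, w=-0.500000: f=-1.485000 → w ← -0.500000 + 0.26·(-1.485000) = -0.886100
x=0.260000, w=-0.886100: f=-2.973840 → w ← -0.886100 + 0.26·(-2.973840) = -1.659298
w(0.52) ≈ -1.6593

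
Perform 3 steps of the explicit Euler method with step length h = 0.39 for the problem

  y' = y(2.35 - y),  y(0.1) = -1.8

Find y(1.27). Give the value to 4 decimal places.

Euler: y_{n+1} = y_n + h·f(s_n, y_n).
s=0.100000, y=-1.800000: f=-7.470000 → y ← -1.800000 + 0.39·(-7.470000) = -4.713300
s=0.490000, y=-4.713300: f=-33.291452 → y ← -4.713300 + 0.39·(-33.291452) = -17.696966
s=0.880000, y=-17.696966: f=-354.770485 → y ← -17.696966 + 0.39·(-354.770485) = -156.057455
y(1.27) ≈ -156.0575

-156.0575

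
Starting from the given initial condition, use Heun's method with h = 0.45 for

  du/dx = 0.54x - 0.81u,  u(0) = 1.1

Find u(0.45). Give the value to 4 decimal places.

0.8268

Heun: k1 = f(x_n, u_n); k2 = f(x_n + h, u_n + h·k1); u_{n+1} = u_n + (h/2)·(k1 + k2).
x=0.000000, u=1.100000:
  k1 = f(0.000000, 1.100000) = -0.891000
  k2 = f(0.450000, 0.699050) = -0.323230
  u ← 1.100000 + (0.45/2)·(-0.891000 + (-0.323230)) = 0.826798
u(0.45) ≈ 0.8268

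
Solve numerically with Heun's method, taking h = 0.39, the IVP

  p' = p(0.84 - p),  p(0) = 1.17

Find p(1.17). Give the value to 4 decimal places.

0.9440

Heun: k1 = f(x_n, p_n); k2 = f(x_n + h, p_n + h·k1); p_{n+1} = p_n + (h/2)·(k1 + k2).
x=0.000000, p=1.170000:
  k1 = f(0.000000, 1.170000) = -0.386100
  k2 = f(0.390000, 1.019421) = -0.182906
  p ← 1.170000 + (0.39/2)·(-0.386100 + (-0.182906)) = 1.059044
x=0.390000, p=1.059044:
  k1 = f(0.390000, 1.059044) = -0.231977
  k2 = f(0.780000, 0.968573) = -0.124532
  p ← 1.059044 + (0.39/2)·(-0.231977 + (-0.124532)) = 0.989525
x=0.780000, p=0.989525:
  k1 = f(0.780000, 0.989525) = -0.147958
  k2 = f(1.170000, 0.931821) = -0.085561
  p ← 0.989525 + (0.39/2)·(-0.147958 + (-0.085561)) = 0.943988
p(1.17) ≈ 0.9440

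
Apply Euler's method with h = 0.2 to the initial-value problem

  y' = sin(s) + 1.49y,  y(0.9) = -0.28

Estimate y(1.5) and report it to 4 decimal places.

0.0757

Euler: y_{n+1} = y_n + h·f(s_n, y_n).
s=0.900000, y=-0.280000: f=0.366127 → y ← -0.280000 + 0.2·0.366127 = -0.206775
s=1.100000, y=-0.206775: f=0.583113 → y ← -0.206775 + 0.2·0.583113 = -0.090152
s=1.300000, y=-0.090152: f=0.829232 → y ← -0.090152 + 0.2·0.829232 = 0.075694
y(1.5) ≈ 0.0757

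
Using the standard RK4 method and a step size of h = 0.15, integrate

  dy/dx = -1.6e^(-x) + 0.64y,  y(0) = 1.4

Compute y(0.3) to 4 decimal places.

RK4: k1 = f(x_n, y_n); k2 = f(x_n + h/2, y_n + (h/2)·k1); k3 = f(x_n + h/2, y_n + (h/2)·k2); k4 = f(x_n + h, y_n + h·k3); y_{n+1} = y_n + (h/6)·(k1 + 2k2 + 2k3 + k4).
x=0.000000, y=1.400000:
  k1 = f(0.000000, 1.400000) = -0.704000
  k2 = f(0.075000, 1.347200) = -0.622182
  k3 = f(0.075000, 1.353336) = -0.618254
  k4 = f(0.150000, 1.307262) = -0.540485
  y ← 1.400000 + (0.15/6)·(k1 + 2k2 + 2k3 + k4) = 1.306866
x=0.150000, y=1.306866:
  k1 = f(0.150000, 1.306866) = -0.540738
  k2 = f(0.225000, 1.266311) = -0.467187
  k3 = f(0.225000, 1.271827) = -0.463657
  k4 = f(0.300000, 1.237318) = -0.393426
  y ← 1.306866 + (0.15/6)·(k1 + 2k2 + 2k3 + k4) = 1.236970
y(0.3) ≈ 1.2370

1.2370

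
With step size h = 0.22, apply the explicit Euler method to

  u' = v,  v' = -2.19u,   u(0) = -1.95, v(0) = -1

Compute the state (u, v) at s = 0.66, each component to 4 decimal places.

Euler on (u,v): u_{n+1} = u_n + h·u', v_{n+1} = v_n + h·v'.
0.000000: (-1.950000, -1.000000); f=(-1.000000, 4.270500) → (-2.170000, -0.060490)
0.220000: (-2.170000, -0.060490); f=(-0.060490, 4.752300) → (-2.183308, 0.985016)
0.440000: (-2.183308, 0.985016); f=(0.985016, 4.781444) → (-1.966604, 2.036934)
(u(0.66), v(0.66)) ≈ (-1.9666, 2.0369)

-1.9666, 2.0369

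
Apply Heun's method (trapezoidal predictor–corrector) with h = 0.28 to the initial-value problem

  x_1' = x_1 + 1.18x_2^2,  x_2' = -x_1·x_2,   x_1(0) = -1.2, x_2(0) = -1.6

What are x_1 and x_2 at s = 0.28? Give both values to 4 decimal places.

Heun on (x_1,x_2): k1 = f(s_n, state_n); k2 = f(s_n + h, state_n + h·k1); state_{n+1} = state_n + (h/2)·(k1 + k2).
0.000000: (-1.200000, -1.600000)
  k1 = (1.820800, -1.920000)
  predictor → (-0.690176, -2.137600)
  k2 = (4.701638, -1.475320)
  → (-0.286859, -2.075345)
(x_1(0.28), x_2(0.28)) ≈ (-0.2869, -2.0753)

-0.2869, -2.0753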